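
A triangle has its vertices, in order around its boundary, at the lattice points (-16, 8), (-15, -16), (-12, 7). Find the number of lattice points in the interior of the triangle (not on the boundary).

47

Using the shoelace formula, 2A = |[(-16)·(-16) − (-15)·8] + [(-15)·7 − (-12)·(-16)] + [(-12)·8 − (-16)·7]| = 95, so the area is 47.5.
Along each edge there are gcd(|Δx|,|Δy|)+1 lattice points, so counting each shared vertex once the boundary has gcd(1,24) + gcd(3,23) + gcd(4,1) = 1+1+1 = 3.
Pick's theorem gives I = A − B/2 + 1 = 47.5 − 3/2 + 1 = 47.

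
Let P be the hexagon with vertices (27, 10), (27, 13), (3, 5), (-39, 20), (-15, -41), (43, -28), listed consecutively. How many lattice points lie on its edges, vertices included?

Along each edge there are gcd(|Δx|,|Δy|)+1 lattice points, so counting each shared vertex once the boundary has gcd(0,3) + gcd(24,8) + gcd(42,15) + gcd(24,61) + gcd(58,13) + gcd(16,38) = 3+8+3+1+1+2 = 18.

18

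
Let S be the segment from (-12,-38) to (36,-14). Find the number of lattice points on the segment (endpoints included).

The number of lattice points on a segment between lattice points is gcd(|Δx|,|Δy|) + 1 = gcd(48,24) + 1 = 24 + 1 = 25.

25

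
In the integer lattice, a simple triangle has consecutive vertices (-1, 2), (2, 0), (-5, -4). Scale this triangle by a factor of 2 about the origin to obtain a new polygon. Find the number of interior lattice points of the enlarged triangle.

By the shoelace formula, twice the signed area is |[(-1)·0 − 2·2] + [2·(-4) − (-5)·0] + [(-5)·2 − (-1)·(-4)]| = 26, so the area is 13.
Summing gcd(|Δx|,|Δy|) over the edges gives the boundary count: gcd(3,2) + gcd(7,4) + gcd(4,6) = 1+1+2 = 4.
Scaling by 2 multiplies the area by 2² = 4 (so the new area is 52) and multiplies the boundary lattice-point count by 2, giving 8.
By Pick's theorem, the interior count of the dilated polygon is 52 − 8/2 + 1 = 49.

49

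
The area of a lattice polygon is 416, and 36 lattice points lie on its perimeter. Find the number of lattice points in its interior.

399

Pick's theorem A = I + B/2 − 1 rearranges to I = A − B/2 + 1 = 416 − 36/2 + 1 = 399.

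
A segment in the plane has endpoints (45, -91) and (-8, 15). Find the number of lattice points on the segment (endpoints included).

The number of lattice points on a segment between lattice points is gcd(|Δx|,|Δy|) + 1 = gcd(53,106) + 1 = 53 + 1 = 54.

54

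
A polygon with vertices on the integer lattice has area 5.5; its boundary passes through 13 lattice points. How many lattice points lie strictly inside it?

Pick's theorem A = I + B/2 − 1 rearranges to I = A − B/2 + 1 = 5.5 − 13/2 + 1 = 0.

0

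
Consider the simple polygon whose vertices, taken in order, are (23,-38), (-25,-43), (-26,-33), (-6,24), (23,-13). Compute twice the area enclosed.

The shoelace formula gives twice the area as |[23·(-43) − (-25)·(-38)] + [(-25)·(-33) − (-26)·(-43)] + [(-26)·24 − (-6)·(-33)] + [(-6)·(-13) − 23·24] + [23·(-38) − 23·(-13)]| = 4103, so the area is 2051.5.

4103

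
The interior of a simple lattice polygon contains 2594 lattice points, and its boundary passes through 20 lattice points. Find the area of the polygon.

By Pick's theorem, A = I + B/2 − 1 = 2594 + 20/2 − 1 = 2603.

2603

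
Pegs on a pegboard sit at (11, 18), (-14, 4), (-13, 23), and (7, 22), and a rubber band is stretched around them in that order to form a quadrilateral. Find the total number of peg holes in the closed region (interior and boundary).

The shoelace formula gives twice the area as |[11·4 − (-14)·18] + [(-14)·23 − (-13)·4] + [(-13)·22 − 7·23] + [7·18 − 11·22]| = 537, so the area is 537/2.
Along each edge there are gcd(|Δx|,|Δy|)+1 lattice points, so counting each shared vertex once the boundary has gcd(25,14) + gcd(1,19) + gcd(20,1) + gcd(4,4) = 1+1+1+4 = 7.
Pick's theorem gives I = A − B/2 + 1 = 537/2 − 7/2 + 1 = 266, so the closed region contains I + B = 266 + 7 = 273 lattice points.

273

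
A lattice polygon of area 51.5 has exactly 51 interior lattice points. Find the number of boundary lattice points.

3

Pick's theorem gives A = I + B/2 − 1, so B = 2(A − I + 1) = 2(51.5 − 51 + 1) = 3.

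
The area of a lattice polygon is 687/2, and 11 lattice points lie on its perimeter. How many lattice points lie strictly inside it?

339

Pick's theorem A = I + B/2 − 1 rearranges to I = A − B/2 + 1 = 687/2 − 11/2 + 1 = 339.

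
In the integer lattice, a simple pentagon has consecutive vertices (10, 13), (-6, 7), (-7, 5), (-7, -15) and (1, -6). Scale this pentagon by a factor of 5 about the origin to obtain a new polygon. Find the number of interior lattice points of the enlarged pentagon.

5401

Using the shoelace formula, 2A = |[10·7 − (-6)·13] + [(-6)·5 − (-7)·7] + [(-7)·(-15) − (-7)·5] + [(-7)·(-6) − 1·(-15)] + [1·13 − 10·(-6)]| = 437, so the area is 218.5.
Summing gcd(|Δx|,|Δy|) over the edges gives the boundary count: gcd(16,6) + gcd(1,2) + gcd(0,20) + gcd(8,9) + gcd(9,19) = 2+1+20+1+1 = 25.
Scaling by 5 multiplies the area by 5² = 25 (so the new area is 5462.5) and multiplies the boundary lattice-point count by 5, giving 125.
By Pick's theorem, the interior count of the dilated polygon is 5462.5 − 125/2 + 1 = 5401.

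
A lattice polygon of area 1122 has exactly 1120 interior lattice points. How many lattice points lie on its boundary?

Pick's theorem gives A = I + B/2 − 1, so B = 2(A − I + 1) = 2(1122 − 1120 + 1) = 6.

6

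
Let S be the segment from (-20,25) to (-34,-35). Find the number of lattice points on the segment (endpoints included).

The number of lattice points on a segment between lattice points is gcd(|Δx|,|Δy|) + 1 = gcd(14,60) + 1 = 2 + 1 = 3.

3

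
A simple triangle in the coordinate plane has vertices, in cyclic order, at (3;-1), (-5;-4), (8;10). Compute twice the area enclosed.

73

By the shoelace formula, twice the signed area is |[3·(-4) − (-5)·(-1)] + [(-5)·10 − 8·(-4)] + [8·(-1) − 3·10]| = 73, so the area is 73/2.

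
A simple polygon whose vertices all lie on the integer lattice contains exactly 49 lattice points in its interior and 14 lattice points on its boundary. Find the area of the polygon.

By Pick's theorem, A = I + B/2 − 1 = 49 + 14/2 − 1 = 55.

55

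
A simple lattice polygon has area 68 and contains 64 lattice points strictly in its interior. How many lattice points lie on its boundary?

10

Pick's theorem gives A = I + B/2 − 1, so B = 2(A − I + 1) = 2(68 − 64 + 1) = 10.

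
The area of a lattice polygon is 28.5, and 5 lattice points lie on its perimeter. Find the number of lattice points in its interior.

27

Pick's theorem A = I + B/2 − 1 rearranges to I = A − B/2 + 1 = 28.5 − 5/2 + 1 = 27.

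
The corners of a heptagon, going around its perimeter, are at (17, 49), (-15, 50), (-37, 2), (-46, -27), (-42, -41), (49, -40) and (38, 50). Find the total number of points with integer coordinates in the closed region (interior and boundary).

By the shoelace formula, twice the signed area is |(17·50 − (-15)·49) + ((-15)·2 − (-37)·50) + ((-37)·(-27) − (-46)·2) + ((-46)·(-41) − (-42)·(-27)) + ((-42)·(-40) − 49·(-41)) + (49·50 − 38·(-40)) + (38·49 − 17·50)| = 13919, so the area is 6959.5.
Summing gcd(|Δx|,|Δy|) over the edges gives the boundary count: gcd(32,1) + gcd(22,48) + gcd(9,29) + gcd(4,14) + gcd(91,1) + gcd(11,90) + gcd(21,1) = 1+2+1+2+1+1+1 = 9.
Pick's theorem gives I = A − B/2 + 1 = 6959.5 − 9/2 + 1 = 6956, so the closed region contains I + B = 6956 + 9 = 6965 lattice points.

6965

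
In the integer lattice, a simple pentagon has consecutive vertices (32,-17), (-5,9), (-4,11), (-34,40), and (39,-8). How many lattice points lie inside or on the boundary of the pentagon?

652

By the shoelace formula, twice the signed area is |[32·9 − (-5)·(-17)] + [(-5)·11 − (-4)·9] + [(-4)·40 − (-34)·11] + [(-34)·(-8) − 39·40] + [39·(-17) − 32·(-8)]| = 1297, so the area is 1297/2.
The number of boundary lattice points is Σ gcd(|Δx|,|Δy|) = gcd(37,26) + gcd(1,2) + gcd(30,29) + gcd(73,48) + gcd(7,9) = 1+1+1+1+1 = 5.
Pick's theorem gives I = A − B/2 + 1 = 1297/2 − 5/2 + 1 = 647, so the closed region contains I + B = 647 + 5 = 652 lattice points.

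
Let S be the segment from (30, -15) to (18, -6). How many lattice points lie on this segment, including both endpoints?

The number of lattice points on a segment between lattice points is gcd(|Δx|,|Δy|) + 1 = gcd(12,9) + 1 = 3 + 1 = 4.

4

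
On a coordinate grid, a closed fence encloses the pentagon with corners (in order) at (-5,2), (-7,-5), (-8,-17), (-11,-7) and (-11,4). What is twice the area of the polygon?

By the shoelace formula, twice the signed area is |[(-5)·(-5) − (-7)·2] + [(-7)·(-17) − (-8)·(-5)] + [(-8)·(-7) − (-11)·(-17)] + [(-11)·4 − (-11)·(-7)] + [(-11)·2 − (-5)·4]| = 136, so the area is 68.

136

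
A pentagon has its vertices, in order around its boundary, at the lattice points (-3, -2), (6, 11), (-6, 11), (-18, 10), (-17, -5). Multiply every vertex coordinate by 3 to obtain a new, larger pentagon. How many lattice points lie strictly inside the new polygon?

2353

Using the shoelace formula, 2A = |((-3)·11 − 6·(-2)) + (6·11 − (-6)·11) + ((-6)·10 − (-18)·11) + ((-18)·(-5) − (-17)·10) + ((-17)·(-2) − (-3)·(-5))| = 528, so the area is 264.
Summing gcd(|Δx|,|Δy|) over the edges gives the boundary count: gcd(9,13) + gcd(12,0) + gcd(12,1) + gcd(1,15) + gcd(14,3) = 1+12+1+1+1 = 16.
Scaling by 3 multiplies the area by 3² = 9 (so the new area is 2376) and multiplies the boundary lattice-point count by 3, giving 48.
By Pick's theorem, the interior count of the dilated polygon is 2376 − 48/2 + 1 = 2353.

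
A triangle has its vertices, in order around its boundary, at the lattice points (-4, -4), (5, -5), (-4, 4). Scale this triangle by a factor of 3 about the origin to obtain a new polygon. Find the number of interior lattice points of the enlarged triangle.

298

Using the shoelace formula, 2A = |((-4)·(-5) − 5·(-4)) + (5·4 − (-4)·(-5)) + ((-4)·(-4) − (-4)·4)| = 72, so the area is 36.
Summing gcd(|Δx|,|Δy|) over the edges gives the boundary count: gcd(9,1) + gcd(9,9) + gcd(0,8) = 1+9+8 = 18.
Scaling by 3 multiplies the area by 3² = 9 (so the new area is 324) and multiplies the boundary lattice-point count by 3, giving 54.
By Pick's theorem, the interior count of the dilated polygon is 324 − 54/2 + 1 = 298.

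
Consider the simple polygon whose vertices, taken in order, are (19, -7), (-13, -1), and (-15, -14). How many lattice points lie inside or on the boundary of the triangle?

Using the shoelace formula, 2A = |(19·(-1) − (-13)·(-7)) + ((-13)·(-14) − (-15)·(-1)) + ((-15)·(-7) − 19·(-14))| = 428, so the area is 214.
Along each edge there are gcd(|Δx|,|Δy|)+1 lattice points, so counting each shared vertex once the boundary has gcd(32,6) + gcd(2,13) + gcd(34,7) = 2+1+1 = 4.
Pick's theorem gives I = A − B/2 + 1 = 214 − 4/2 + 1 = 213, so the closed region contains I + B = 213 + 4 = 217 lattice points.

217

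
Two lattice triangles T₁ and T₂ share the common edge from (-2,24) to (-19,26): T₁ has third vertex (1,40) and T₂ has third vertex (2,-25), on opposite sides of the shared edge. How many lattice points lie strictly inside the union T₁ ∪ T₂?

549

The union is the simple quadrilateral with vertices (-2,24), (1,40), (-19,26), (2,-25) in order.
Using the shoelace formula, 2A = |[(-2)·40 − 1·24] + [1·26 − (-19)·40] + [(-19)·(-25) − 2·26] + [2·24 − (-2)·(-25)]| = 1103, so the area is 1103/2.
Summing gcd(|Δx|,|Δy|) over the edges gives the boundary count: gcd(3,16) + gcd(20,14) + gcd(21,51) + gcd(4,49) = 1+2+3+1 = 7.
By Pick's theorem I = A − B/2 + 1 = 1103/2 − 7/2 + 1 = 549.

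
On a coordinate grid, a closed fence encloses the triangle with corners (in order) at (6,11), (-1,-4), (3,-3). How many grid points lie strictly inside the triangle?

26

Using the shoelace formula, 2A = |[6·(-4) − (-1)·11] + [(-1)·(-3) − 3·(-4)] + [3·11 − 6·(-3)]| = 53, so the area is 53/2.
The number of boundary lattice points is Σ gcd(|Δx|,|Δy|) = gcd(7,15) + gcd(4,1) + gcd(3,14) = 1+1+1 = 3.
By Pick's theorem A = I + B/2 − 1, so I = 53/2 − 3/2 + 1 = 26.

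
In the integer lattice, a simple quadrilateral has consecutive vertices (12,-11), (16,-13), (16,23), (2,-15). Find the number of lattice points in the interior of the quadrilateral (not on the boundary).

By the shoelace formula, twice the signed area is |[12·(-13) − 16·(-11)] + [16·23 − 16·(-13)] + [16·(-15) − 2·23] + [2·(-11) − 12·(-15)]| = 468, so the area is 234.
The number of boundary lattice points is Σ gcd(|Δx|,|Δy|) = gcd(4,2) + gcd(0,36) + gcd(14,38) + gcd(10,4) = 2+36+2+2 = 42.
By Pick's theorem A = I + B/2 − 1, so I = 234 − 42/2 + 1 = 214.

214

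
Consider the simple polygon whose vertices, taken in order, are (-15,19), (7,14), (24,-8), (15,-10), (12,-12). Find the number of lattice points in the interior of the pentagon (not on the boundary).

Using the shoelace formula, 2A = |[(-15)·14 − 7·19] + [7·(-8) − 24·14] + [24·(-10) − 15·(-8)] + [15·(-12) − 12·(-10)] + [12·19 − (-15)·(-12)]| = 867, so the area is 867/2.
Summing gcd(|Δx|,|Δy|) over the edges gives the boundary count: gcd(22,5) + gcd(17,22) + gcd(9,2) + gcd(3,2) + gcd(27,31) = 1+1+1+1+1 = 5.
Pick's theorem gives I = A − B/2 + 1 = 867/2 − 5/2 + 1 = 432.

432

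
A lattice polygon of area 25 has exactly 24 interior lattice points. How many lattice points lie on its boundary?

4

Pick's theorem gives A = I + B/2 − 1, so B = 2(A − I + 1) = 2(25 − 24 + 1) = 4.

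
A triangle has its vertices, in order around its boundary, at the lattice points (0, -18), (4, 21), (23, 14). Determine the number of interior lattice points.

384

The shoelace formula gives twice the area as |(0·21 − 4·(-18)) + (4·14 − 23·21) + (23·(-18) − 0·14)| = 769, so the area is 384.5.
The number of boundary lattice points is Σ gcd(|Δx|,|Δy|) = gcd(4,39) + gcd(19,7) + gcd(23,32) = 1+1+1 = 3.
By Pick's theorem A = I + B/2 − 1, so I = 384.5 − 3/2 + 1 = 384.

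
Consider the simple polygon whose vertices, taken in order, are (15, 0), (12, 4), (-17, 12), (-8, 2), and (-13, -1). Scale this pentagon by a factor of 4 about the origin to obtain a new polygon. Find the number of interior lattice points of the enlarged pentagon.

3055

Using the shoelace formula, 2A = |(15·4 − 12·0) + (12·12 − (-17)·4) + ((-17)·2 − (-8)·12) + ((-8)·(-1) − (-13)·2) + ((-13)·0 − 15·(-1))| = 383, so the area is 191.5.
Summing gcd(|Δx|,|Δy|) over the edges gives the boundary count: gcd(3,4) + gcd(29,8) + gcd(9,10) + gcd(5,3) + gcd(28,1) = 1+1+1+1+1 = 5.
Scaling by 4 multiplies the area by 4² = 16 (so the new area is 3064) and multiplies the boundary lattice-point count by 4, giving 20.
By Pick's theorem, the interior count of the dilated polygon is 3064 − 20/2 + 1 = 3055.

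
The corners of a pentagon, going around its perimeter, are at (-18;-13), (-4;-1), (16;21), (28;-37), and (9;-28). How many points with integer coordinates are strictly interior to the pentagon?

1173

By the shoelace formula, twice the signed area is |((-18)·(-1) − (-4)·(-13)) + ((-4)·21 − 16·(-1)) + (16·(-37) − 28·21) + (28·(-28) − 9·(-37)) + (9·(-13) − (-18)·(-28))| = 2354, so the area is 1177.
Summing gcd(|Δx|,|Δy|) over the edges gives the boundary count: gcd(14,12) + gcd(20,22) + gcd(12,58) + gcd(19,9) + gcd(27,15) = 2+2+2+1+3 = 10.
By Pick's theorem A = I + B/2 − 1, so I = 1177 − 10/2 + 1 = 1173.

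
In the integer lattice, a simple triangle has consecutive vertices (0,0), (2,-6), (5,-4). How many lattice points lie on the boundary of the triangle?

Summing gcd(|Δx|,|Δy|) over the edges gives the boundary count: gcd(2,6) + gcd(3,2) + gcd(5,4) = 2+1+1 = 4.

4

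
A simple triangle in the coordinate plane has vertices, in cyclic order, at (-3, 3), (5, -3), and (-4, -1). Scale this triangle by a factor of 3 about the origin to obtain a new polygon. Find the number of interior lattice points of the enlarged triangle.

By the shoelace formula, twice the signed area is |((-3)·(-3) − 5·3) + (5·(-1) − (-4)·(-3)) + ((-4)·3 − (-3)·(-1))| = 38, so the area is 19.
The number of boundary lattice points is Σ gcd(|Δx|,|Δy|) = gcd(8,6) + gcd(9,2) + gcd(1,4) = 2+1+1 = 4.
Scaling by 3 multiplies the area by 3² = 9 (so the new area is 171) and multiplies the boundary lattice-point count by 3, giving 12.
By Pick's theorem, the interior count of the dilated polygon is 171 − 12/2 + 1 = 166.

166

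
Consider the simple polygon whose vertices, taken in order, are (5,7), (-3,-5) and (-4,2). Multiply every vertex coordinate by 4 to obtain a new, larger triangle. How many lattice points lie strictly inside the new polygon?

533

By the shoelace formula, twice the signed area is |(5·(-5) − (-3)·7) + ((-3)·2 − (-4)·(-5)) + ((-4)·7 − 5·2)| = 68, so the area is 34.
The number of boundary lattice points is Σ gcd(|Δx|,|Δy|) = gcd(8,12) + gcd(1,7) + gcd(9,5) = 4+1+1 = 6.
Scaling by 4 multiplies the area by 4² = 16 (so the new area is 544) and multiplies the boundary lattice-point count by 4, giving 24.
By Pick's theorem, the interior count of the dilated polygon is 544 − 24/2 + 1 = 533.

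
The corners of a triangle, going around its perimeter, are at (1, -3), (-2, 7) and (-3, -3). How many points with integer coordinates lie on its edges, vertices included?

Summing gcd(|Δx|,|Δy|) over the edges gives the boundary count: gcd(3,10) + gcd(1,10) + gcd(4,0) = 1+1+4 = 6.

6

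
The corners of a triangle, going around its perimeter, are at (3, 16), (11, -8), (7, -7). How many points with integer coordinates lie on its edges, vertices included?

Summing gcd(|Δx|,|Δy|) over the edges gives the boundary count: gcd(8,24) + gcd(4,1) + gcd(4,23) = 8+1+1 = 10.

10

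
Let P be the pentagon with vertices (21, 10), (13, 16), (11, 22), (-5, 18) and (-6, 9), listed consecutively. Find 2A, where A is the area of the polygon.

438

Using the shoelace formula, 2A = |(21·16 − 13·10) + (13·22 − 11·16) + (11·18 − (-5)·22) + ((-5)·9 − (-6)·18) + ((-6)·10 − 21·9)| = 438, so the area is 219.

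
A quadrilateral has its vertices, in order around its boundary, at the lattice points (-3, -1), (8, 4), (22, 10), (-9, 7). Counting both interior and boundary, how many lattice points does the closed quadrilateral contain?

By the shoelace formula, twice the signed area is |[(-3)·4 − 8·(-1)] + [8·10 − 22·4] + [22·7 − (-9)·10] + [(-9)·(-1) − (-3)·7]| = 262, so the area is 131.
Along each edge there are gcd(|Δx|,|Δy|)+1 lattice points, so counting each shared vertex once the boundary has gcd(11,5) + gcd(14,6) + gcd(31,3) + gcd(6,8) = 1+2+1+2 = 6.
Pick's theorem gives I = A − B/2 + 1 = 131 − 6/2 + 1 = 129, so the closed region contains I + B = 129 + 6 = 135 lattice points.

135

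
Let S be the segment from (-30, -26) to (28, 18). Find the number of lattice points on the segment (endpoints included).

The number of lattice points on a segment between lattice points is gcd(|Δx|,|Δy|) + 1 = gcd(58,44) + 1 = 2 + 1 = 3.

3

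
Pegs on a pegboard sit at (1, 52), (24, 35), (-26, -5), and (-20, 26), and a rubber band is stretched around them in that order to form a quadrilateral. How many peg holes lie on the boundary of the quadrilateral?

Summing gcd(|Δx|,|Δy|) over the edges gives the boundary count: gcd(23,17) + gcd(50,40) + gcd(6,31) + gcd(21,26) = 1+10+1+1 = 13.

13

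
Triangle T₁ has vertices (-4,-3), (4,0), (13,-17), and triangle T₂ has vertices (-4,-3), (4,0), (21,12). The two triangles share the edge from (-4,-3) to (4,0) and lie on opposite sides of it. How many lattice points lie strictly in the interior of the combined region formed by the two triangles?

101

The union is the simple quadrilateral with vertices (-4,-3), (13,-17), (4,0), (21,12) in order.
By the shoelace formula, twice the signed area is |[(-4)·(-17) − 13·(-3)] + [13·0 − 4·(-17)] + [4·12 − 21·0] + [21·(-3) − (-4)·12]| = 208, so the area is 104.
Summing gcd(|Δx|,|Δy|) over the edges gives the boundary count: gcd(17,14) + gcd(9,17) + gcd(17,12) + gcd(25,15) = 1+1+1+5 = 8.
By Pick's theorem I = A − B/2 + 1 = 104 − 8/2 + 1 = 101.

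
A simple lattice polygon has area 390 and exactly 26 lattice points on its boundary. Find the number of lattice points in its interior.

From Pick's theorem, I = A − B/2 + 1 = 390 − 26/2 + 1 = 378.

378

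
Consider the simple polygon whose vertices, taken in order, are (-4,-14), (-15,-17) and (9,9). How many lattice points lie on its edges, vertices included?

4

Summing gcd(|Δx|,|Δy|) over the edges gives the boundary count: gcd(11,3) + gcd(24,26) + gcd(13,23) = 1+2+1 = 4.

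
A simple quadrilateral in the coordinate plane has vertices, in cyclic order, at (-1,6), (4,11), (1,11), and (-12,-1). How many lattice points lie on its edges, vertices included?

10

Along each edge there are gcd(|Δx|,|Δy|)+1 lattice points, so counting each shared vertex once the boundary has gcd(5,5) + gcd(3,0) + gcd(13,12) + gcd(11,7) = 5+3+1+1 = 10.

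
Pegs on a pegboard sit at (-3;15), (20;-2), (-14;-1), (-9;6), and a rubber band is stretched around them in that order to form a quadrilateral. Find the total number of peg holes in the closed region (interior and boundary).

By the shoelace formula, twice the signed area is |[(-3)·(-2) − 20·15] + [20·(-1) − (-14)·(-2)] + [(-14)·6 − (-9)·(-1)] + [(-9)·15 − (-3)·6]| = 552, so the area is 276.
Summing gcd(|Δx|,|Δy|) over the edges gives the boundary count: gcd(23,17) + gcd(34,1) + gcd(5,7) + gcd(6,9) = 1+1+1+3 = 6.
Pick's theorem gives I = A − B/2 + 1 = 276 − 6/2 + 1 = 274, so the closed region contains I + B = 274 + 6 = 280 lattice points.

280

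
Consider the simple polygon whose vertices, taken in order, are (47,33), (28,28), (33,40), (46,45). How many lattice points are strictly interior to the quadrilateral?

181

The shoelace formula gives twice the area as |(47·28 − 28·33) + (28·40 − 33·28) + (33·45 − 46·40) + (46·33 − 47·45)| = 364, so the area is 182.
Summing gcd(|Δx|,|Δy|) over the edges gives the boundary count: gcd(19,5) + gcd(5,12) + gcd(13,5) + gcd(1,12) = 1+1+1+1 = 4.
Pick's theorem gives I = A − B/2 + 1 = 182 − 4/2 + 1 = 181.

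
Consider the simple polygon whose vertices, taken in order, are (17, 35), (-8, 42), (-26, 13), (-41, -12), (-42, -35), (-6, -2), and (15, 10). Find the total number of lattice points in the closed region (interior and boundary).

The shoelace formula gives twice the area as |[17·42 − (-8)·35] + [(-8)·13 − (-26)·42] + [(-26)·(-12) − (-41)·13] + [(-41)·(-35) − (-42)·(-12)] + [(-42)·(-2) − (-6)·(-35)] + [(-6)·10 − 15·(-2)] + [15·35 − 17·10]| = 3957, so the area is 1978.5.
Along each edge there are gcd(|Δx|,|Δy|)+1 lattice points, so counting each shared vertex once the boundary has gcd(25,7) + gcd(18,29) + gcd(15,25) + gcd(1,23) + gcd(36,33) + gcd(21,12) + gcd(2,25) = 1+1+5+1+3+3+1 = 15.
Pick's theorem gives I = A − B/2 + 1 = 1978.5 − 15/2 + 1 = 1972, so the closed region contains I + B = 1972 + 15 = 1987 lattice points.

1987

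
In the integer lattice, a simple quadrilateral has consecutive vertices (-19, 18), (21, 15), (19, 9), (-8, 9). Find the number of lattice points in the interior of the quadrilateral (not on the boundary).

The shoelace formula gives twice the area as |[(-19)·15 − 21·18] + [21·9 − 19·15] + [19·9 − (-8)·9] + [(-8)·18 − (-19)·9]| = 489, so the area is 489/2.
Along each edge there are gcd(|Δx|,|Δy|)+1 lattice points, so counting each shared vertex once the boundary has gcd(40,3) + gcd(2,6) + gcd(27,0) + gcd(11,9) = 1+2+27+1 = 31.
By Pick's theorem A = I + B/2 − 1, so I = 489/2 − 31/2 + 1 = 230.

230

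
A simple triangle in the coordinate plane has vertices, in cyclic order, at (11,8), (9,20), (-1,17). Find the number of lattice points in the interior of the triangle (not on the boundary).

By the shoelace formula, twice the signed area is |[11·20 − 9·8] + [9·17 − (-1)·20] + [(-1)·8 − 11·17]| = 126, so the area is 63.
Along each edge there are gcd(|Δx|,|Δy|)+1 lattice points, so counting each shared vertex once the boundary has gcd(2,12) + gcd(10,3) + gcd(12,9) = 2+1+3 = 6.
By Pick's theorem A = I + B/2 − 1, so I = 63 − 6/2 + 1 = 61.

61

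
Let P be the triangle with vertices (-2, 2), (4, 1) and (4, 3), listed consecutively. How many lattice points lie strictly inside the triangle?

5

The shoelace formula gives twice the area as |[(-2)·1 − 4·2] + [4·3 − 4·1] + [4·2 − (-2)·3]| = 12, so the area is 6.
Along each edge there are gcd(|Δx|,|Δy|)+1 lattice points, so counting each shared vertex once the boundary has gcd(6,1) + gcd(0,2) + gcd(6,1) = 1+2+1 = 4.
Pick's theorem gives I = A − B/2 + 1 = 6 − 4/2 + 1 = 5.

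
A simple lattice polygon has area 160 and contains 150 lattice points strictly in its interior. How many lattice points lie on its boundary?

Pick's theorem gives A = I + B/2 − 1, so B = 2(A − I + 1) = 2(160 − 150 + 1) = 22.

22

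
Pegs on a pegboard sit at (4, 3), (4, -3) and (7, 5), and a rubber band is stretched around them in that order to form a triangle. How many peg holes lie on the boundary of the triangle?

Along each edge there are gcd(|Δx|,|Δy|)+1 lattice points, so counting each shared vertex once the boundary has gcd(0,6) + gcd(3,8) + gcd(3,2) = 6+1+1 = 8.

8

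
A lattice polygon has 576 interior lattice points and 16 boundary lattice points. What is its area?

Pick's theorem states A = I + B/2 − 1, so A = 576 + 16/2 − 1 = 583.

583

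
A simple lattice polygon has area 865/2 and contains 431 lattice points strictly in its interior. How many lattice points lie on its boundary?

Pick's theorem gives A = I + B/2 − 1, so B = 2(A − I + 1) = 2(865/2 − 431 + 1) = 5.

5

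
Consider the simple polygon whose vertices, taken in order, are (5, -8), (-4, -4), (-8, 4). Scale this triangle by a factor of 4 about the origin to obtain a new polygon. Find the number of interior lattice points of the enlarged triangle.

The shoelace formula gives twice the area as |(5·(-4) − (-4)·(-8)) + ((-4)·4 − (-8)·(-4)) + ((-8)·(-8) − 5·4)| = 56, so the area is 28.
Summing gcd(|Δx|,|Δy|) over the edges gives the boundary count: gcd(9,4) + gcd(4,8) + gcd(13,12) = 1+4+1 = 6.
Scaling by 4 multiplies the area by 4² = 16 (so the new area is 448) and multiplies the boundary lattice-point count by 4, giving 24.
By Pick's theorem, the interior count of the dilated polygon is 448 − 24/2 + 1 = 437.

437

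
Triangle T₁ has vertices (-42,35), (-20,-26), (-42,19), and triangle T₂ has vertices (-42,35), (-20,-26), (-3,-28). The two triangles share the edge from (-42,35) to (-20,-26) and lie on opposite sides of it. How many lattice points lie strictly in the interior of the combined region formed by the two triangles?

The union is the simple quadrilateral with vertices (-42,35), (-42,19), (-20,-26), (-3,-28) in order.
The shoelace formula gives twice the area as |((-42)·19 − (-42)·35) + ((-42)·(-26) − (-20)·19) + ((-20)·(-28) − (-3)·(-26)) + ((-3)·35 − (-42)·(-28))| = 1345, so the area is 672.5.
Summing gcd(|Δx|,|Δy|) over the edges gives the boundary count: gcd(0,16) + gcd(22,45) + gcd(17,2) + gcd(39,63) = 16+1+1+3 = 21.
By Pick's theorem I = A − B/2 + 1 = 672.5 − 21/2 + 1 = 663.

663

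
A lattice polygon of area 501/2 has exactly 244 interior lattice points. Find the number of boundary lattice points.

15

Pick's theorem gives A = I + B/2 − 1, so B = 2(A − I + 1) = 2(501/2 − 244 + 1) = 15.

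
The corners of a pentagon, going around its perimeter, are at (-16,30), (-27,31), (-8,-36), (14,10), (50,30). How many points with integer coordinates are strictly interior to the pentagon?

By the shoelace formula, twice the signed area is |[(-16)·31 − (-27)·30] + [(-27)·(-36) − (-8)·31] + [(-8)·10 − 14·(-36)] + [14·30 − 50·10] + [50·30 − (-16)·30]| = 3858, so the area is 1929.
Along each edge there are gcd(|Δx|,|Δy|)+1 lattice points, so counting each shared vertex once the boundary has gcd(11,1) + gcd(19,67) + gcd(22,46) + gcd(36,20) + gcd(66,0) = 1+1+2+4+66 = 74.
Pick's theorem gives I = A − B/2 + 1 = 1929 − 74/2 + 1 = 1893.

1893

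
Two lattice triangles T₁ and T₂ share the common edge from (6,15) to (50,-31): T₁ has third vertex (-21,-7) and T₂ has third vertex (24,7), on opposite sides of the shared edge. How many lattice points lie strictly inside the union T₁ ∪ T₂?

The union is the simple quadrilateral with vertices (6,15), (-21,-7), (50,-31), (24,7) in order.
The shoelace formula gives twice the area as |(6·(-7) − (-21)·15) + ((-21)·(-31) − 50·(-7)) + (50·7 − 24·(-31)) + (24·15 − 6·7)| = 2686, so the area is 1343.
The number of boundary lattice points is Σ gcd(|Δx|,|Δy|) = gcd(27,22) + gcd(71,24) + gcd(26,38) + gcd(18,8) = 1+1+2+2 = 6.
By Pick's theorem I = A − B/2 + 1 = 1343 − 6/2 + 1 = 1341.

1341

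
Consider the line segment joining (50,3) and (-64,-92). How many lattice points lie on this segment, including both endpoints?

20

The number of lattice points on a segment between lattice points is gcd(|Δx|,|Δy|) + 1 = gcd(114,95) + 1 = 19 + 1 = 20.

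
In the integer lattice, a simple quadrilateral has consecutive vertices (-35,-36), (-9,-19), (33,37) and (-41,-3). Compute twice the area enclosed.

3424

Using the shoelace formula, 2A = |((-35)·(-19) − (-9)·(-36)) + ((-9)·37 − 33·(-19)) + (33·(-3) − (-41)·37) + ((-41)·(-36) − (-35)·(-3))| = 3424, so the area is 1712.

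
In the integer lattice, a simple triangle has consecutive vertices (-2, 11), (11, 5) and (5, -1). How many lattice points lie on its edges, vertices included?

8

Along each edge there are gcd(|Δx|,|Δy|)+1 lattice points, so counting each shared vertex once the boundary has gcd(13,6) + gcd(6,6) + gcd(7,12) = 1+6+1 = 8.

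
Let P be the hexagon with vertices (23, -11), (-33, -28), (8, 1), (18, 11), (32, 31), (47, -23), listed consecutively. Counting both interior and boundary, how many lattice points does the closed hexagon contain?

1376

Using the shoelace formula, 2A = |(23·(-28) − (-33)·(-11)) + ((-33)·1 − 8·(-28)) + (8·11 − 18·1) + (18·31 − 32·11) + (32·(-23) − 47·31) + (47·(-11) − 23·(-23))| = 2721, so the area is 2721/2.
Summing gcd(|Δx|,|Δy|) over the edges gives the boundary count: gcd(56,17) + gcd(41,29) + gcd(10,10) + gcd(14,20) + gcd(15,54) + gcd(24,12) = 1+1+10+2+3+12 = 29.
Pick's theorem gives I = A − B/2 + 1 = 2721/2 − 29/2 + 1 = 1347, so the closed region contains I + B = 1347 + 29 = 1376 lattice points.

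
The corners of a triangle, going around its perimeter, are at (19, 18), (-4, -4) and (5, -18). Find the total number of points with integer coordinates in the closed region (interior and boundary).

263

The shoelace formula gives twice the area as |[19·(-4) − (-4)·18] + [(-4)·(-18) − 5·(-4)] + [5·18 − 19·(-18)]| = 520, so the area is 260.
Summing gcd(|Δx|,|Δy|) over the edges gives the boundary count: gcd(23,22) + gcd(9,14) + gcd(14,36) = 1+1+2 = 4.
Pick's theorem gives I = A − B/2 + 1 = 260 − 4/2 + 1 = 259, so the closed region contains I + B = 259 + 4 = 263 lattice points.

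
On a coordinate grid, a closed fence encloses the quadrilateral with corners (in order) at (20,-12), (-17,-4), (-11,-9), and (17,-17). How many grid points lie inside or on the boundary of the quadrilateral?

Using the shoelace formula, 2A = |[20·(-4) − (-17)·(-12)] + [(-17)·(-9) − (-11)·(-4)] + [(-11)·(-17) − 17·(-9)] + [17·(-12) − 20·(-17)]| = 301, so the area is 301/2.
The number of boundary lattice points is Σ gcd(|Δx|,|Δy|) = gcd(37,8) + gcd(6,5) + gcd(28,8) + gcd(3,5) = 1+1+4+1 = 7.
Pick's theorem gives I = A − B/2 + 1 = 301/2 − 7/2 + 1 = 148, so the closed region contains I + B = 148 + 7 = 155 lattice points.

155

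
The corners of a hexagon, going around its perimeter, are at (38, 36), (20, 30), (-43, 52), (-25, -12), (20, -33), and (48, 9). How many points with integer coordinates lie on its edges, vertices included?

The number of boundary lattice points is Σ gcd(|Δx|,|Δy|) = gcd(18,6) + gcd(63,22) + gcd(18,64) + gcd(45,21) + gcd(28,42) + gcd(10,27) = 6+1+2+3+14+1 = 27.

27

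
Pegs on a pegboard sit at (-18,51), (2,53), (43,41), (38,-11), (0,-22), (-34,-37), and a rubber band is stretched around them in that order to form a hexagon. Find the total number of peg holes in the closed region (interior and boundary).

4642

Using the shoelace formula, 2A = |((-18)·53 − 2·51) + (2·41 − 43·53) + (43·(-11) − 38·41) + (38·(-22) − 0·(-11)) + (0·(-37) − (-34)·(-22)) + ((-34)·51 − (-18)·(-37))| = 9268, so the area is 4634.
The number of boundary lattice points is Σ gcd(|Δx|,|Δy|) = gcd(20,2) + gcd(41,12) + gcd(5,52) + gcd(38,11) + gcd(34,15) + gcd(16,88) = 2+1+1+1+1+8 = 14.
Pick's theorem gives I = A − B/2 + 1 = 4634 − 14/2 + 1 = 4628, so the closed region contains I + B = 4628 + 14 = 4642 lattice points.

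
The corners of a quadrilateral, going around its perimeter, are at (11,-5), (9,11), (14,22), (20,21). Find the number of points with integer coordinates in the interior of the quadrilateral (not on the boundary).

132

Using the shoelace formula, 2A = |[11·11 − 9·(-5)] + [9·22 − 14·11] + [14·21 − 20·22] + [20·(-5) − 11·21]| = 267, so the area is 267/2.
The number of boundary lattice points is Σ gcd(|Δx|,|Δy|) = gcd(2,16) + gcd(5,11) + gcd(6,1) + gcd(9,26) = 2+1+1+1 = 5.
Pick's theorem gives I = A − B/2 + 1 = 267/2 − 5/2 + 1 = 132.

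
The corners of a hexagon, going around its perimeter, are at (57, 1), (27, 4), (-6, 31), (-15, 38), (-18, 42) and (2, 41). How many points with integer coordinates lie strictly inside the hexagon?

By the shoelace formula, twice the signed area is |(57·4 − 27·1) + (27·31 − (-6)·4) + ((-6)·38 − (-15)·31) + ((-15)·42 − (-18)·38) + ((-18)·41 − 2·42) + (2·1 − 57·41)| = 1804, so the area is 902.
The number of boundary lattice points is Σ gcd(|Δx|,|Δy|) = gcd(30,3) + gcd(33,27) + gcd(9,7) + gcd(3,4) + gcd(20,1) + gcd(55,40) = 3+3+1+1+1+5 = 14.
Pick's theorem gives I = A − B/2 + 1 = 902 − 14/2 + 1 = 896.

896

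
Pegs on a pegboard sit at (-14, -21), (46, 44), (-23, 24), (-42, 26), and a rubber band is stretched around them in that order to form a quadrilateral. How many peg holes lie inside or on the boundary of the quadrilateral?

2066

Using the shoelace formula, 2A = |[(-14)·44 − 46·(-21)] + [46·24 − (-23)·44] + [(-23)·26 − (-42)·24] + [(-42)·(-21) − (-14)·26]| = 4122, so the area is 2061.
Summing gcd(|Δx|,|Δy|) over the edges gives the boundary count: gcd(60,65) + gcd(69,20) + gcd(19,2) + gcd(28,47) = 5+1+1+1 = 8.
Pick's theorem gives I = A − B/2 + 1 = 2061 − 8/2 + 1 = 2058, so the closed region contains I + B = 2058 + 8 = 2066 lattice points.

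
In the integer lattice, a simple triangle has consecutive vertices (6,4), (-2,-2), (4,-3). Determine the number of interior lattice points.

By the shoelace formula, twice the signed area is |(6·(-2) − (-2)·4) + ((-2)·(-3) − 4·(-2)) + (4·4 − 6·(-3))| = 44, so the area is 22.
Summing gcd(|Δx|,|Δy|) over the edges gives the boundary count: gcd(8,6) + gcd(6,1) + gcd(2,7) = 2+1+1 = 4.
Pick's theorem gives I = A − B/2 + 1 = 22 − 4/2 + 1 = 21.

21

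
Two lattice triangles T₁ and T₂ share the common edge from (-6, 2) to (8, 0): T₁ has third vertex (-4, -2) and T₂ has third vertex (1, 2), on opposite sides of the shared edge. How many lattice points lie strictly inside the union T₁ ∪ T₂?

28

The union is the simple quadrilateral with vertices (-6, 2), (-4, -2), (8, 0), (1, 2) in order.
The shoelace formula gives twice the area as |((-6)·(-2) − (-4)·2) + ((-4)·0 − 8·(-2)) + (8·2 − 1·0) + (1·2 − (-6)·2)| = 66, so the area is 33.
The number of boundary lattice points is Σ gcd(|Δx|,|Δy|) = gcd(2,4) + gcd(12,2) + gcd(7,2) + gcd(7,0) = 2+2+1+7 = 12.
By Pick's theorem I = A − B/2 + 1 = 33 − 12/2 + 1 = 28.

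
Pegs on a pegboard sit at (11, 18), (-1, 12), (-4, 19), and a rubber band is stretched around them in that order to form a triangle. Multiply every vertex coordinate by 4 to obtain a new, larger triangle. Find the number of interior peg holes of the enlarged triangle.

801

The shoelace formula gives twice the area as |(11·12 − (-1)·18) + ((-1)·19 − (-4)·12) + ((-4)·18 − 11·19)| = 102, so the area is 51.
Summing gcd(|Δx|,|Δy|) over the edges gives the boundary count: gcd(12,6) + gcd(3,7) + gcd(15,1) = 6+1+1 = 8.
Scaling by 4 multiplies the area by 4² = 16 (so the new area is 816) and multiplies the boundary lattice-point count by 4, giving 32.
By Pick's theorem, the interior count of the dilated polygon is 816 − 32/2 + 1 = 801.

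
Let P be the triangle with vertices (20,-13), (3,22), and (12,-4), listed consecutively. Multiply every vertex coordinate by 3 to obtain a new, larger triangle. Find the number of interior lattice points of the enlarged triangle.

568

The shoelace formula gives twice the area as |(20·22 − 3·(-13)) + (3·(-4) − 12·22) + (12·(-13) − 20·(-4))| = 127, so the area is 127/2.
Summing gcd(|Δx|,|Δy|) over the edges gives the boundary count: gcd(17,35) + gcd(9,26) + gcd(8,9) = 1+1+1 = 3.
Scaling by 3 multiplies the area by 3² = 9 (so the new area is 571.5) and multiplies the boundary lattice-point count by 3, giving 9.
By Pick's theorem, the interior count of the dilated polygon is 571.5 − 9/2 + 1 = 568.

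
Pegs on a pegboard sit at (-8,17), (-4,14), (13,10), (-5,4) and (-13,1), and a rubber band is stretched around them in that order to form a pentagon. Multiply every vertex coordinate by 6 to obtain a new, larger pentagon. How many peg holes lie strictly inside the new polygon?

5911

The shoelace formula gives twice the area as |((-8)·14 − (-4)·17) + ((-4)·10 − 13·14) + (13·4 − (-5)·10) + ((-5)·1 − (-13)·4) + ((-13)·17 − (-8)·1)| = 330, so the area is 165.
Along each edge there are gcd(|Δx|,|Δy|)+1 lattice points, so counting each shared vertex once the boundary has gcd(4,3) + gcd(17,4) + gcd(18,6) + gcd(8,3) + gcd(5,16) = 1+1+6+1+1 = 10.
Scaling by 6 multiplies the area by 6² = 36 (so the new area is 5940) and multiplies the boundary lattice-point count by 6, giving 60.
By Pick's theorem, the interior count of the dilated polygon is 5940 − 60/2 + 1 = 5911.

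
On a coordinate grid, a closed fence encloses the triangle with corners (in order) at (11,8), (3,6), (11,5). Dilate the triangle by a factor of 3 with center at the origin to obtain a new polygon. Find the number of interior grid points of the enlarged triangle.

100

By the shoelace formula, twice the signed area is |[11·6 − 3·8] + [3·5 − 11·6] + [11·8 − 11·5]| = 24, so the area is 12.
Along each edge there are gcd(|Δx|,|Δy|)+1 lattice points, so counting each shared vertex once the boundary has gcd(8,2) + gcd(8,1) + gcd(0,3) = 2+1+3 = 6.
Scaling by 3 multiplies the area by 3² = 9 (so the new area is 108) and multiplies the boundary lattice-point count by 3, giving 18.
By Pick's theorem, the interior count of the dilated polygon is 108 − 18/2 + 1 = 100.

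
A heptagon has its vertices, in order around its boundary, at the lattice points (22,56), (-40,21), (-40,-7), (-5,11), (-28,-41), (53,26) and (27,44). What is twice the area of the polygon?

7479

The shoelace formula gives twice the area as |[22·21 − (-40)·56] + [(-40)·(-7) − (-40)·21] + [(-40)·11 − (-5)·(-7)] + [(-5)·(-41) − (-28)·11] + [(-28)·26 − 53·(-41)] + [53·44 − 27·26] + [27·56 − 22·44]| = 7479, so the area is 3739.5.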